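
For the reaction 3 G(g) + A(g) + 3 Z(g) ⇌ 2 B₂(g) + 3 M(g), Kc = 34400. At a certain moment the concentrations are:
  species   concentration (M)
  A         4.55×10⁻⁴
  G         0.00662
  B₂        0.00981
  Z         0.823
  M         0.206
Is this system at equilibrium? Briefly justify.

Qc = [B₂]²·[M]³ / ([G]³·[A]·[Z]³) = (0.00981)²·(0.206)³ / ((0.00662)³·(4.55×10⁻⁴)·(0.823)³) = 11400
Qc = 11400 < Kc = 34400: net forward reaction.

no; Q < K, reaction proceeds forward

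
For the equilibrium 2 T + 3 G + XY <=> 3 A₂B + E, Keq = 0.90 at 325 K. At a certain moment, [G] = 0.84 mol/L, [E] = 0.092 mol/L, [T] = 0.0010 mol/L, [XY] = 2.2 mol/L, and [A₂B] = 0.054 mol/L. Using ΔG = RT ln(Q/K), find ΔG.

ΔG = 6.79 kJ/mol

Q = [A₂B]³·[E] / ([T]²·[G]³·[XY]) = (0.054)³·(0.092) / ((0.0010)²·(0.84)³·(2.2)) = 11.1
ΔG = RT ln(Q/Keq) = (8.314 J mol⁻¹ K⁻¹)(325 K) × ln(11.1/0.90)
   = (2.702 kJ/mol)(2.512) = 6.79 kJ/mol
ΔG > 0, so the forward reaction is non-spontaneous (proceeds in reverse).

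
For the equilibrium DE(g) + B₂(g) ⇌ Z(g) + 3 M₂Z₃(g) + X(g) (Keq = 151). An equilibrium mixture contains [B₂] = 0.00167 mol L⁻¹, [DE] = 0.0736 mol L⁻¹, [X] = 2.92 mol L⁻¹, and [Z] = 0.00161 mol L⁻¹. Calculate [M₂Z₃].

At equilibrium, Keq = [Z]·[M₂Z₃]³·[X] / ([DE]·[B₂]) = 151.
(0.00161)·([M₂Z₃])³·(2.92) / ((0.0736)·(0.00167)) = 151
[M₂Z₃]³ = 3.95 ⇒ [M₂Z₃] = 1.58 mol L⁻¹

[M₂Z₃] = 1.58 mol L⁻¹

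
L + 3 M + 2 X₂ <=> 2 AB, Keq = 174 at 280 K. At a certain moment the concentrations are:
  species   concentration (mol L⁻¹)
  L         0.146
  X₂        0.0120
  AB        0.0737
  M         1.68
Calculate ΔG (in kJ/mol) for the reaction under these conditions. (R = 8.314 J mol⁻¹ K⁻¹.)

ΔG = -2.70 kJ/mol

Q = [AB]² / ([L]·[M]³·[X₂]²) = (0.0737)² / ((0.146)·(1.68)³·(0.0120)²) = 54.5
ΔG = RT ln(Q/Keq) = (8.314 J mol⁻¹ K⁻¹)(280 K) × ln(54.5/174)
   = (2.328 kJ/mol)(-1.161) = -2.70 kJ/mol
ΔG < 0, so the forward reaction is spontaneous (proceeds forward).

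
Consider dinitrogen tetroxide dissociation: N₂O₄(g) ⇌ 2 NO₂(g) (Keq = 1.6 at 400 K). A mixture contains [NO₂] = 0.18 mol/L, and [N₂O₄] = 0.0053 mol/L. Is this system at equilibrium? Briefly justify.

Q = [NO₂]² / [N₂O₄] = (0.18)² / (0.0053) = 6.1
Q = 6.1 > Keq = 1.6: net reverse reaction.

no; Q > K, reaction proceeds in reverse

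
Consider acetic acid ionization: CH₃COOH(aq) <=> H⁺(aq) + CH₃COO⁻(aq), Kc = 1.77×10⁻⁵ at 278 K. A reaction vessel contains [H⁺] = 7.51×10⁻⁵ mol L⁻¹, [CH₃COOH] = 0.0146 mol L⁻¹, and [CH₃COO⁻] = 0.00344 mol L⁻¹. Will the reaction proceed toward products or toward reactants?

Qc = [H⁺]·[CH₃COO⁻] / [CH₃COOH] = (7.51×10⁻⁵)·(0.00344) / (0.0146) = 1.77×10⁻⁵
Qc = 1.77×10⁻⁵ = Kc, so the system is already at equilibrium.

neither direction; the system is at equilibrium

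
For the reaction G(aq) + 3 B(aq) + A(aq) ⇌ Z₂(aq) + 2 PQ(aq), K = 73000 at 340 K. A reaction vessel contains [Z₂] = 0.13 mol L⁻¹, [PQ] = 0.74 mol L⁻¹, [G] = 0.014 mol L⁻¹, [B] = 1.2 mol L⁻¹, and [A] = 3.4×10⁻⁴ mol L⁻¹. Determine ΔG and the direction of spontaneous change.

Q = [Z₂]·[PQ]² / ([G]·[B]³·[A]) = (0.13)·(0.74)² / ((0.014)·(1.2)³·(3.4×10⁻⁴)) = 8650
ΔG = RT ln(Q/K) = (8.314 J mol⁻¹ K⁻¹)(340 K) × ln(8650/73000)
   = (2.827 kJ/mol)(-2.133) = -6.03 kJ/mol
ΔG < 0, so the forward reaction is spontaneous (proceeds forward).

ΔG = -6.03 kJ/mol; the forward reaction is spontaneous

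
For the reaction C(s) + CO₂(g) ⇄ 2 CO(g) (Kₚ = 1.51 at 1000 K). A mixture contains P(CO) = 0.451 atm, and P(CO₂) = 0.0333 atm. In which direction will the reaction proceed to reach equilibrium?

(C is a pure solid — omitted from Qₚ.)
Qₚ = P(CO)² / P(CO₂) = (0.451)² / (0.0333) = 6.11
Qₚ = 6.11 > Kₚ = 1.51, so the reverse reaction proceeds.

in the reverse direction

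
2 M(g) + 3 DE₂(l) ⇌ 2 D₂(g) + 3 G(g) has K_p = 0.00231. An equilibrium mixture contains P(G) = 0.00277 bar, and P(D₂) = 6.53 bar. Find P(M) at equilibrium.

P(M) = 0.0198 bar

(DE₂ is a pure liquid — omitted from K_p.)
At equilibrium, K_p = P(D₂)²·P(G)³ / P(M)² = 0.00231.
(6.53)²·(0.00277)³ / (P(M))² = 0.00231
P(M)² = 3.92e-4 ⇒ P(M) = 0.0198 bar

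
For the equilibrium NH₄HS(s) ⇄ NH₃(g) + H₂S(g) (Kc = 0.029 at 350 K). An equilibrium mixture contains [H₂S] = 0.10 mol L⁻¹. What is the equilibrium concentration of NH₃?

[NH₃] = 0.29 mol L⁻¹

(NH₄HS is a pure solid — omitted from Kc.)
At equilibrium, Kc = [NH₃]·[H₂S] = 0.029.
([NH₃])·(0.10) = 0.029
[NH₃] = 0.290 = 0.29 mol L⁻¹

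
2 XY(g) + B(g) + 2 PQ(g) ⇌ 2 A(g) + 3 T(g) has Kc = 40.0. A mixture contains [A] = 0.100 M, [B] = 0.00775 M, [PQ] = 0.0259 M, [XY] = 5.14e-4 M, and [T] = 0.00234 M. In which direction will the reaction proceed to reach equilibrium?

Qc = [A]²·[T]³ / ([XY]²·[B]·[PQ]²) = (0.100)²·(0.00234)³ / ((5.14e-4)²·(0.00775)·(0.0259)²) = 93.3
Qc = 93.3 > Kc = 40.0, so the reverse reaction proceeds.

to the left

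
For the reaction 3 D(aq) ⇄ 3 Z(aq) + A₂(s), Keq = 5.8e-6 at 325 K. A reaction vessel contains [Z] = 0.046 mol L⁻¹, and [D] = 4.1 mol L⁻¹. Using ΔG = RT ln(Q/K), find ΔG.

(A₂ is a pure solid — omitted from Q.)
Q = [Z]³ / [D]³ = (0.046)³ / (4.1)³ = 1.41e-6
ΔG = RT ln(Q/Keq) = (8.314 J mol⁻¹ K⁻¹)(325 K) × ln(1.41e-6/5.8e-6)
   = (2.702 kJ/mol)(-1.414) = -3.82 kJ/mol
ΔG < 0, so the forward reaction is spontaneous (proceeds forward).

ΔG = -3.82 kJ/mol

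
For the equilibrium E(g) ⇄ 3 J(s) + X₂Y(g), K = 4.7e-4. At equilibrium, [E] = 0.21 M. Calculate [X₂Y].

[X₂Y] = 9.9e-5 M

(J is a pure solid — omitted from K.)
At equilibrium, K = [X₂Y] / [E] = 4.7e-4.
([X₂Y]) / (0.21) = 4.7e-4
[X₂Y] = 9.87e-5 = 9.9e-5 M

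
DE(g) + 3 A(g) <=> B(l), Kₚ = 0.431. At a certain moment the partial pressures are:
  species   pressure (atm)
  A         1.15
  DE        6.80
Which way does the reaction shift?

in the forward direction

(B is a pure liquid — omitted from Qₚ.)
Qₚ = 1 / (P(DE)·P(A)³) = 1 / ((6.80)·(1.15)³) = 0.0967
Qₚ = 0.0967 < Kₚ = 0.431, so the forward reaction proceeds.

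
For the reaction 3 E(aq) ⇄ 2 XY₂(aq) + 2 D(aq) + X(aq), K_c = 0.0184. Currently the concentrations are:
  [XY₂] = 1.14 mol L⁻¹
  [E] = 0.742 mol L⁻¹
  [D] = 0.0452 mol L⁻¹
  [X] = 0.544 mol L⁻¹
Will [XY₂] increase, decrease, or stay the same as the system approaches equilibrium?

Q_c = [XY₂]²·[D]²·[X] / [E]³ = (1.14)²·(0.0452)²·(0.544) / (0.742)³ = 0.00354
Q_c = 0.00354 < K_c = 0.0184: net forward reaction.
XY₂ is a product, so it increases.

increase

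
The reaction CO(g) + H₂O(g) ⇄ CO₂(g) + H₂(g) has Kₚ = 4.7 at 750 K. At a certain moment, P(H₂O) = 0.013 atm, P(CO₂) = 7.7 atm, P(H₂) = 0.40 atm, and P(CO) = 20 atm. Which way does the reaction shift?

Qₚ = P(CO₂)·P(H₂) / (P(CO)·P(H₂O)) = (7.7)·(0.40) / ((20)·(0.013)) = 12
Qₚ = 12 > Kₚ = 4.7, so the reverse reaction proceeds.

to the left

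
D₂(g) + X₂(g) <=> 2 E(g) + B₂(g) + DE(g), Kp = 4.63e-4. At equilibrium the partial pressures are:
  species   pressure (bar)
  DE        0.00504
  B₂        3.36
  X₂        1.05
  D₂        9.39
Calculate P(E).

At equilibrium, Kp = P(E)²·P(B₂)·P(DE) / (P(D₂)·P(X₂)) = 4.63e-4.
(P(E))²·(3.36)·(0.00504) / ((9.39)·(1.05)) = 4.63e-4
P(E)² = 0.270 ⇒ P(E) = 0.519 bar

P(E) = 0.519 bar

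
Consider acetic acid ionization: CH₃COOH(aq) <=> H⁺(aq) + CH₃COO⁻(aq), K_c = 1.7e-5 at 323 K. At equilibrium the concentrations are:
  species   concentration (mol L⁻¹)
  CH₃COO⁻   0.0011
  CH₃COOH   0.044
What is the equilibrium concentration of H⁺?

[H⁺] = 6.8e-4 mol L⁻¹

At equilibrium, K_c = [H⁺]·[CH₃COO⁻] / [CH₃COOH] = 1.7e-5.
([H⁺])·(0.0011) / (0.044) = 1.7e-5
[H⁺] = 6.80e-4 = 6.8e-4 mol L⁻¹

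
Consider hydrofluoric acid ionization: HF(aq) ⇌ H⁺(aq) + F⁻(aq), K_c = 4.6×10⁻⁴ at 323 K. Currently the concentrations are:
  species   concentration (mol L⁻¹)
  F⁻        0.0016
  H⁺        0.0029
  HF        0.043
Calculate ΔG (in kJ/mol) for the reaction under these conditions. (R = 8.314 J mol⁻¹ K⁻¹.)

ΔG = -3.89 kJ/mol

Q_c = [H⁺]·[F⁻] / [HF] = (0.0029)·(0.0016) / (0.043) = 1.08×10⁻⁴
ΔG = RT ln(Q_c/K_c) = (8.314 J mol⁻¹ K⁻¹)(323 K) × ln(1.08×10⁻⁴/4.6×10⁻⁴)
   = (2.685 kJ/mol)(-1.449) = -3.89 kJ/mol
ΔG < 0, so the forward reaction is spontaneous (proceeds forward).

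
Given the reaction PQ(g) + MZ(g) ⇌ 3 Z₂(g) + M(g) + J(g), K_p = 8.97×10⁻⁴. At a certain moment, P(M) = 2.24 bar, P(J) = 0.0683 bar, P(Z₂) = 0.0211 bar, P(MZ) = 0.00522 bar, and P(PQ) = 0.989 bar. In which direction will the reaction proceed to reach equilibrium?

toward products

Q_p = P(Z₂)³·P(M)·P(J) / (P(PQ)·P(MZ)) = (0.0211)³·(2.24)·(0.0683) / ((0.989)·(0.00522)) = 2.78×10⁻⁴
Q_p = 2.78×10⁻⁴ < K_p = 8.97×10⁻⁴, so the forward reaction proceeds.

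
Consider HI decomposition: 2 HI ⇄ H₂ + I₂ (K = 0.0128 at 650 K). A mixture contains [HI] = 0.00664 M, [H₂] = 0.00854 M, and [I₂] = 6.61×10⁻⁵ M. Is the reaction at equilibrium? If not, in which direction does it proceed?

Q = [H₂]·[I₂] / [HI]² = (0.00854)·(6.61×10⁻⁵) / (0.00664)² = 0.0128
Q = 0.0128 = K, so the system is already at equilibrium.

no net change (already at equilibrium)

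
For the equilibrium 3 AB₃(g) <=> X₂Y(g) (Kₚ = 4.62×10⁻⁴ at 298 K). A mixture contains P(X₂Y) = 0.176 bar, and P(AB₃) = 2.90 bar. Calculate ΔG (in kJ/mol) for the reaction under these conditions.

ΔG = 6.81 kJ/mol

Qₚ = P(X₂Y) / P(AB₃)³ = (0.176) / (2.90)³ = 0.00722
ΔG = RT ln(Qₚ/Kₚ) = (8.314 J mol⁻¹ K⁻¹)(298 K) × ln(0.00722/4.62×10⁻⁴)
   = (2.478 kJ/mol)(2.749) = 6.81 kJ/mol
ΔG > 0, so the forward reaction is non-spontaneous (proceeds in reverse).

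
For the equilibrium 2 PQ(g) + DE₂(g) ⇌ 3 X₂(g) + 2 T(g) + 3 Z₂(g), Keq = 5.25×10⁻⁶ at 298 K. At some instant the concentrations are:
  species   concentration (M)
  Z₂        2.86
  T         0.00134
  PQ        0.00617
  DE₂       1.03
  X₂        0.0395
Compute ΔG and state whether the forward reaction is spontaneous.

ΔG = 6.27 kJ/mol; the forward reaction is non-spontaneous

Q = [X₂]³·[T]²·[Z₂]³ / ([PQ]²·[DE₂]) = (0.0395)³·(0.00134)²·(2.86)³ / ((0.00617)²·(1.03)) = 6.60×10⁻⁵
ΔG = RT ln(Q/Keq) = (8.314 J mol⁻¹ K⁻¹)(298 K) × ln(6.60×10⁻⁵/5.25×10⁻⁶)
   = (2.478 kJ/mol)(2.531) = 6.27 kJ/mol
ΔG > 0, so the forward reaction is non-spontaneous (proceeds in reverse).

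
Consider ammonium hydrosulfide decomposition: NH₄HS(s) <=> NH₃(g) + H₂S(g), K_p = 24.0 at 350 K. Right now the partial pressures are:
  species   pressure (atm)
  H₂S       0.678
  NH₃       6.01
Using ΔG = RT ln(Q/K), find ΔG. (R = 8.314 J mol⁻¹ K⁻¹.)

(NH₄HS is a pure solid — omitted from Q_p.)
Q_p = P(NH₃)·P(H₂S) = (6.01)·(0.678) = 4.07
ΔG = RT ln(Q_p/K_p) = (8.314 J mol⁻¹ K⁻¹)(350 K) × ln(4.07/24.0)
   = (2.910 kJ/mol)(-1.774) = -5.16 kJ/mol
ΔG < 0, so the forward reaction is spontaneous (proceeds forward).

ΔG = -5.16 kJ/mol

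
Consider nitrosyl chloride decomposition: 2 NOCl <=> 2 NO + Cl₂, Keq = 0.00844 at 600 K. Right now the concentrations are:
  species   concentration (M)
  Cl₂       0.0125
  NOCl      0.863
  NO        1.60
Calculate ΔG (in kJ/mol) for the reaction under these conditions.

ΔG = 8.12 kJ/mol

Q = [NO]²·[Cl₂] / [NOCl]² = (1.60)²·(0.0125) / (0.863)² = 0.0430
ΔG = RT ln(Q/Keq) = (8.314 J mol⁻¹ K⁻¹)(600 K) × ln(0.0430/0.00844)
   = (4.988 kJ/mol)(1.628) = 8.12 kJ/mol
ΔG > 0, so the forward reaction is non-spontaneous (proceeds in reverse).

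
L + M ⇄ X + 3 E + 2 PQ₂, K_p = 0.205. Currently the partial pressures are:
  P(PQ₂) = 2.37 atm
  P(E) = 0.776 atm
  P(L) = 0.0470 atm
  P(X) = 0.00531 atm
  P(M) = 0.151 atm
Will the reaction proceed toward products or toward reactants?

Q_p = P(X)·P(E)³·P(PQ₂)² / (P(L)·P(M)) = (0.00531)·(0.776)³·(2.37)² / ((0.0470)·(0.151)) = 1.96
Q_p = 1.96 > K_p = 0.205, so the reverse reaction proceeds.

to the left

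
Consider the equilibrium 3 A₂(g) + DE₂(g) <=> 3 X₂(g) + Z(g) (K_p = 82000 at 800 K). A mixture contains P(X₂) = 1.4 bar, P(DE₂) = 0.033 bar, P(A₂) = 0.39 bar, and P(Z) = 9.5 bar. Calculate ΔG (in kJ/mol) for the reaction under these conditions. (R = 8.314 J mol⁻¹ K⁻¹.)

Q_p = P(X₂)³·P(Z) / (P(A₂)³·P(DE₂)) = (1.4)³·(9.5) / ((0.39)³·(0.033)) = 13300
ΔG = RT ln(Q_p/K_p) = (8.314 J mol⁻¹ K⁻¹)(800 K) × ln(13300/82000)
   = (6.651 kJ/mol)(-1.819) = -12.1 kJ/mol
ΔG < 0, so the forward reaction is spontaneous (proceeds forward).

ΔG = -12.1 kJ/mol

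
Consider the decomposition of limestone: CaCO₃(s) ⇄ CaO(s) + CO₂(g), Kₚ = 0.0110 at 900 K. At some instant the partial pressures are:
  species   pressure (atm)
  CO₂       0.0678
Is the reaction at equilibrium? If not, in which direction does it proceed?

to the left

(CaCO₃, CaO are pure solids — omitted from Qₚ.)
Qₚ = P(CO₂) = 0.0678
Qₚ = 0.0678 > Kₚ = 0.0110, so the reverse reaction proceeds.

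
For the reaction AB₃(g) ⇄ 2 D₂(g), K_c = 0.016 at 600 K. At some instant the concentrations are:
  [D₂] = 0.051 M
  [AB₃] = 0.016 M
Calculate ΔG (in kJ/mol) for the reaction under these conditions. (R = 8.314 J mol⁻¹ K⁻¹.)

ΔG = 11.6 kJ/mol

Q_c = [D₂]² / [AB₃] = (0.051)² / (0.016) = 0.163
ΔG = RT ln(Q_c/K_c) = (8.314 J mol⁻¹ K⁻¹)(600 K) × ln(0.163/0.016)
   = (4.988 kJ/mol)(2.321) = 11.6 kJ/mol
ΔG > 0, so the forward reaction is non-spontaneous (proceeds in reverse).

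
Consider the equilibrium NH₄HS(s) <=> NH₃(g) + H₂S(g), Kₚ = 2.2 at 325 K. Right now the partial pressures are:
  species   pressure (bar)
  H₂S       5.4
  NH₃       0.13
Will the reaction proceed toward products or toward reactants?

(NH₄HS is a pure solid — omitted from Qₚ.)
Qₚ = P(NH₃)·P(H₂S) = (0.13)·(5.4) = 0.70
Qₚ = 0.70 < Kₚ = 2.2, so the forward reaction proceeds.

to the right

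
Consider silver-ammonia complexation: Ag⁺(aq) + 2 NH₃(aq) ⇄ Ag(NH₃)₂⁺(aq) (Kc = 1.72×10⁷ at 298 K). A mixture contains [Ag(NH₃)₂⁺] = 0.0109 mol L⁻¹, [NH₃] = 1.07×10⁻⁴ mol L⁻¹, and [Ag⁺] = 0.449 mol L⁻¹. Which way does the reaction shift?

Qc = [Ag(NH₃)₂⁺] / ([Ag⁺]·[NH₃]²) = (0.0109) / ((0.449)·(1.07×10⁻⁴)²) = 2.12×10⁶
Qc = 2.12×10⁶ < Kc = 1.72×10⁷, so the forward reaction proceeds.

toward products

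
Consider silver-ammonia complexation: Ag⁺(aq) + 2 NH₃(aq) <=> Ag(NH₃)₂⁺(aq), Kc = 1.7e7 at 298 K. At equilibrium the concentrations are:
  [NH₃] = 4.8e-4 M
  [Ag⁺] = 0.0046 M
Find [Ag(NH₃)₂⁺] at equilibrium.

At equilibrium, Kc = [Ag(NH₃)₂⁺] / ([Ag⁺]·[NH₃]²) = 1.7e7.
([Ag(NH₃)₂⁺]) / ((0.0046)·(4.8e-4)²) = 1.7e7
[Ag(NH₃)₂⁺] = 0.0180 = 0.018 M

[Ag(NH₃)₂⁺] = 0.018 M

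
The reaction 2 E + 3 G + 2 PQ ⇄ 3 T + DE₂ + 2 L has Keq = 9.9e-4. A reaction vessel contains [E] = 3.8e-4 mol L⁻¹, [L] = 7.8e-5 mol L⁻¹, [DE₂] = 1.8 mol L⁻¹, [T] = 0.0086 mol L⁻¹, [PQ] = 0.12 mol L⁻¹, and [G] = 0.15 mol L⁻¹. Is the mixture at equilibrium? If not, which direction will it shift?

Q = [T]³·[DE₂]·[L]² / ([E]²·[G]³·[PQ]²) = (0.0086)³·(1.8)·(7.8e-5)² / ((3.8e-4)²·(0.15)³·(0.12)²) = 9.9e-4
Q = 9.9e-4 = Keq; the system is at equilibrium.

yes, at equilibrium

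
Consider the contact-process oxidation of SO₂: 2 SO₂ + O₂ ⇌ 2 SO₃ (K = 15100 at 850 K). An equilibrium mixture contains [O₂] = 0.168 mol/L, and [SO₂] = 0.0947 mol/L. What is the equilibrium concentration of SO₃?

[SO₃] = 4.77 mol/L

At equilibrium, K = [SO₃]² / ([SO₂]²·[O₂]) = 15100.
([SO₃])² / ((0.0947)²·(0.168)) = 15100
[SO₃]² = 22.8 ⇒ [SO₃] = 4.77 mol/L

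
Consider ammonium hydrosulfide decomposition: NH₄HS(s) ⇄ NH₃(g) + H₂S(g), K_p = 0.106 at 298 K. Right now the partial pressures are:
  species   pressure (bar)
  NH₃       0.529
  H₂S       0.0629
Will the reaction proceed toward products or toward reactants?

in the forward direction

(NH₄HS is a pure solid — omitted from Q_p.)
Q_p = P(NH₃)·P(H₂S) = (0.529)·(0.0629) = 0.0333
Q_p = 0.0333 < K_p = 0.106, so the forward reaction proceeds.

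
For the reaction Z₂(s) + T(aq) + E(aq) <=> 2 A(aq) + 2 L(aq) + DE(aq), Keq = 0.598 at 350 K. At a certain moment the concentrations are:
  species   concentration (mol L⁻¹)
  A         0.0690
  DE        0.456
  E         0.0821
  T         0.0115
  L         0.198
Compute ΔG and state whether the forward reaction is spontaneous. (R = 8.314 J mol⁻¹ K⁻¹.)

(Z₂ is a pure solid — omitted from Q.)
Q = [A]²·[L]²·[DE] / ([T]·[E]) = (0.0690)²·(0.198)²·(0.456) / ((0.0115)·(0.0821)) = 0.0901
ΔG = RT ln(Q/Keq) = (8.314 J mol⁻¹ K⁻¹)(350 K) × ln(0.0901/0.598)
   = (2.910 kJ/mol)(-1.893) = -5.51 kJ/mol
ΔG < 0, so the forward reaction is spontaneous (proceeds forward).

ΔG = -5.51 kJ/mol; the forward reaction is spontaneous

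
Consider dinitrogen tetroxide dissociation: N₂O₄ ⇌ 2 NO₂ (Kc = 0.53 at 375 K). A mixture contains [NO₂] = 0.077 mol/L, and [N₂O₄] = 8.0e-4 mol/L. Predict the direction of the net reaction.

in the reverse direction

Qc = [NO₂]² / [N₂O₄] = (0.077)² / (8.0e-4) = 7.4
Qc = 7.4 > Kc = 0.53, so the reverse reaction proceeds.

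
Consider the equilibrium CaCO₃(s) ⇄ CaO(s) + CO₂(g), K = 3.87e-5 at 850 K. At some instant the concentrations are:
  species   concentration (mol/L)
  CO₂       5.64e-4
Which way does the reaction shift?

(CaCO₃, CaO are pure solids — omitted from Q.)
Q = [CO₂] = 5.64e-4
Q = 5.64e-4 > K = 3.87e-5, so the reverse reaction proceeds.

in the reverse direction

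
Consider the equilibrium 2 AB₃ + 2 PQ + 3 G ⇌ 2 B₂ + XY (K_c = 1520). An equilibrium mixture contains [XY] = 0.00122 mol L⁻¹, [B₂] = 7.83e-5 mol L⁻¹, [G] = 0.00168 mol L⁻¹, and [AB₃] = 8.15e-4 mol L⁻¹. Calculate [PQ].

At equilibrium, K_c = [B₂]²·[XY] / ([AB₃]²·[PQ]²·[G]³) = 1520.
(7.83e-5)²·(0.00122) / ((8.15e-4)²·([PQ])²·(0.00168)³) = 1520
[PQ]² = 1.56 ⇒ [PQ] = 1.25 mol L⁻¹

[PQ] = 1.25 mol L⁻¹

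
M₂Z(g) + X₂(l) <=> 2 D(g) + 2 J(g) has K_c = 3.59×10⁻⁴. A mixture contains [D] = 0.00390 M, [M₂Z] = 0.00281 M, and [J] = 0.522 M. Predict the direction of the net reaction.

to the left

(X₂ is a pure liquid — omitted from Q_c.)
Q_c = [D]²·[J]² / [M₂Z] = (0.00390)²·(0.522)² / (0.00281) = 0.00147
Q_c = 0.00147 > K_c = 3.59×10⁻⁴, so the reverse reaction proceeds.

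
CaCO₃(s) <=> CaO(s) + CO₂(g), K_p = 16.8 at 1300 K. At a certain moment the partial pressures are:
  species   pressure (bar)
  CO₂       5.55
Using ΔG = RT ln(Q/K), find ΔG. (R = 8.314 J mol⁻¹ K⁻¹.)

ΔG = -12.0 kJ/mol

(CaCO₃, CaO are pure solids — omitted from Q_p.)
Q_p = P(CO₂) = 5.55
ΔG = RT ln(Q_p/K_p) = (8.314 J mol⁻¹ K⁻¹)(1300 K) × ln(5.55/16.8)
   = (10.81 kJ/mol)(-1.108) = -12.0 kJ/mol
ΔG < 0, so the forward reaction is spontaneous (proceeds forward).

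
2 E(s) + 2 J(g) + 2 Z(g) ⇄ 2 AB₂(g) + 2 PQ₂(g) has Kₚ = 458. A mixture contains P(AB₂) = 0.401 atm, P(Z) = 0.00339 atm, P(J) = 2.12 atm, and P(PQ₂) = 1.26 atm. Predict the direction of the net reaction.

to the left

(E is a pure solid — omitted from Qₚ.)
Qₚ = P(AB₂)²·P(PQ₂)² / (P(J)²·P(Z)²) = (0.401)²·(1.26)² / ((2.12)²·(0.00339)²) = 4940
Qₚ = 4940 > Kₚ = 458, so the reverse reaction proceeds.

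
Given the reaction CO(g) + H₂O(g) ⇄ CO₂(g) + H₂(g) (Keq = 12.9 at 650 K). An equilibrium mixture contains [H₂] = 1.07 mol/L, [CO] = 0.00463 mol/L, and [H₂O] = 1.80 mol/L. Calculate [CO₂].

[CO₂] = 0.100 mol/L

At equilibrium, Keq = [CO₂]·[H₂] / ([CO]·[H₂O]) = 12.9.
([CO₂])·(1.07) / ((0.00463)·(1.80)) = 12.9
[CO₂] = 0.100 mol/L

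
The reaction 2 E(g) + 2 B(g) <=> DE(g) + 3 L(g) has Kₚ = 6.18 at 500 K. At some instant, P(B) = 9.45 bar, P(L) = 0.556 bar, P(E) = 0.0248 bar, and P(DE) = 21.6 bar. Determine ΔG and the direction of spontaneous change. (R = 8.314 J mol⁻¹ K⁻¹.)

ΔG = 9.94 kJ/mol; the forward reaction is non-spontaneous

Qₚ = P(DE)·P(L)³ / (P(E)²·P(B)²) = (21.6)·(0.556)³ / ((0.0248)²·(9.45)²) = 67.6
ΔG = RT ln(Qₚ/Kₚ) = (8.314 J mol⁻¹ K⁻¹)(500 K) × ln(67.6/6.18)
   = (4.157 kJ/mol)(2.392) = 9.94 kJ/mol
ΔG > 0, so the forward reaction is non-spontaneous (proceeds in reverse).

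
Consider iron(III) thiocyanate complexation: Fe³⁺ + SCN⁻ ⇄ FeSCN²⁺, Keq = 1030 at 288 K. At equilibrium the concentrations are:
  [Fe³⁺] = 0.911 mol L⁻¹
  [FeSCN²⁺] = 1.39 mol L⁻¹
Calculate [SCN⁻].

At equilibrium, Keq = [FeSCN²⁺] / ([Fe³⁺]·[SCN⁻]) = 1030.
(1.39) / ((0.911)·([SCN⁻])) = 1030
[SCN⁻] = 0.00148 mol L⁻¹

[SCN⁻] = 0.00148 mol L⁻¹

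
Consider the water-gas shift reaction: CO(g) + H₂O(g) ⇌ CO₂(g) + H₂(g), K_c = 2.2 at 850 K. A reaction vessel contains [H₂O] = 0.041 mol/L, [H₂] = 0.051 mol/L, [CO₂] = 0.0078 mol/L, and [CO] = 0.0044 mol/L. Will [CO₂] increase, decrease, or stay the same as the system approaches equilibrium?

stay the same

Q_c = [CO₂]·[H₂] / ([CO]·[H₂O]) = (0.0078)·(0.051) / ((0.0044)·(0.041)) = 2.2
Q_c = 2.2 = K_c; the system is at equilibrium.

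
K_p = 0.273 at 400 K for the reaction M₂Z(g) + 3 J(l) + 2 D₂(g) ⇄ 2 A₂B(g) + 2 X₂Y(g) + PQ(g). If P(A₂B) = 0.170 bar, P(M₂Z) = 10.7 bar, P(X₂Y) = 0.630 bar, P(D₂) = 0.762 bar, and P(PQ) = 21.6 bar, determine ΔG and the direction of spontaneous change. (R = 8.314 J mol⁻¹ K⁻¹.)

ΔG = -6.40 kJ/mol; the forward reaction is spontaneous

(J is a pure liquid — omitted from Q_p.)
Q_p = P(A₂B)²·P(X₂Y)²·P(PQ) / (P(M₂Z)·P(D₂)²) = (0.170)²·(0.630)²·(21.6) / ((10.7)·(0.762)²) = 0.0399
ΔG = RT ln(Q_p/K_p) = (8.314 J mol⁻¹ K⁻¹)(400 K) × ln(0.0399/0.273)
   = (3.326 kJ/mol)(-1.923) = -6.40 kJ/mol
ΔG < 0, so the forward reaction is spontaneous (proceeds forward).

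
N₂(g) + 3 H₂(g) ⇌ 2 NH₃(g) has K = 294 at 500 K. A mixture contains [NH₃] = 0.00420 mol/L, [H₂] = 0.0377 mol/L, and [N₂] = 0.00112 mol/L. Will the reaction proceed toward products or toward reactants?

Q = [NH₃]² / ([N₂]·[H₂]³) = (0.00420)² / ((0.00112)·(0.0377)³) = 294
Q = 294 = K, so the system is already at equilibrium.

at equilibrium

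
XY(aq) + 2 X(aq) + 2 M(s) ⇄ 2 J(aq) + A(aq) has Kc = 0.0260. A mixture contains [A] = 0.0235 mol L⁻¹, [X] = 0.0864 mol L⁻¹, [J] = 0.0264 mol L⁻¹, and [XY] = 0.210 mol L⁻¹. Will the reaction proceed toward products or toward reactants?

to the right

(M is a pure solid — omitted from Qc.)
Qc = [J]²·[A] / ([XY]·[X]²) = (0.0264)²·(0.0235) / ((0.210)·(0.0864)²) = 0.0104
Qc = 0.0104 < Kc = 0.0260, so the forward reaction proceeds.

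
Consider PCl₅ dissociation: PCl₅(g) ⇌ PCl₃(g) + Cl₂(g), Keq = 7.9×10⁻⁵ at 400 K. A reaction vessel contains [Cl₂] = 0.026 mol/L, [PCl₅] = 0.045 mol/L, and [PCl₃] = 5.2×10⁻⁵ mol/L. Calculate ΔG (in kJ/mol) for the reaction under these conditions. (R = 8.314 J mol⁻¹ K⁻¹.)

Q = [PCl₃]·[Cl₂] / [PCl₅] = (5.2×10⁻⁵)·(0.026) / (0.045) = 3.00×10⁻⁵
ΔG = RT ln(Q/Keq) = (8.314 J mol⁻¹ K⁻¹)(400 K) × ln(3.00×10⁻⁵/7.9×10⁻⁵)
   = (3.326 kJ/mol)(-0.9683) = -3.22 kJ/mol
ΔG < 0, so the forward reaction is spontaneous (proceeds forward).

ΔG = -3.22 kJ/mol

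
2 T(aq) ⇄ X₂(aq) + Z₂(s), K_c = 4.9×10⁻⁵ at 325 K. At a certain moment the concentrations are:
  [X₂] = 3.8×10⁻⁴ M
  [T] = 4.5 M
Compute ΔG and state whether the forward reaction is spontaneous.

ΔG = -2.59 kJ/mol; the forward reaction is spontaneous

(Z₂ is a pure solid — omitted from Q_c.)
Q_c = [X₂] / [T]² = (3.8×10⁻⁴) / (4.5)² = 1.88×10⁻⁵
ΔG = RT ln(Q_c/K_c) = (8.314 J mol⁻¹ K⁻¹)(325 K) × ln(1.88×10⁻⁵/4.9×10⁻⁵)
   = (2.702 kJ/mol)(-0.9580) = -2.59 kJ/mol
ΔG < 0, so the forward reaction is spontaneous (proceeds forward).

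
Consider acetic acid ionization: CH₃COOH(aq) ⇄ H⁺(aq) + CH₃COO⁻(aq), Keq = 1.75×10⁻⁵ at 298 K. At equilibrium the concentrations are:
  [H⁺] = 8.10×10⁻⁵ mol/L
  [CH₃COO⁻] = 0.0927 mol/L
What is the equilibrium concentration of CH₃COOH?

At equilibrium, Keq = [H⁺]·[CH₃COO⁻] / [CH₃COOH] = 1.75×10⁻⁵.
(8.10×10⁻⁵)·(0.0927) / ([CH₃COOH]) = 1.75×10⁻⁵
[CH₃COOH] = 0.429 mol/L

[CH₃COOH] = 0.429 mol/L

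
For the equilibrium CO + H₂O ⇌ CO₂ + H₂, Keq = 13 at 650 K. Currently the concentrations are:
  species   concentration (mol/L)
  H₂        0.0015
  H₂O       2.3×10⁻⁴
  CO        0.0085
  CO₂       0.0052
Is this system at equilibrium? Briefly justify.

no; Q < K, reaction proceeds forward

Q = [CO₂]·[H₂] / ([CO]·[H₂O]) = (0.0052)·(0.0015) / ((0.0085)·(2.3×10⁻⁴)) = 4.0
Q = 4.0 < Keq = 13: net forward reaction.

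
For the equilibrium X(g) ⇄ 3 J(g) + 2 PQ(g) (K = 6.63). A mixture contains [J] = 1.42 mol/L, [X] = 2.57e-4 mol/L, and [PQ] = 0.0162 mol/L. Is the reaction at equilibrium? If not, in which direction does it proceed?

toward products

Q = [J]³·[PQ]² / [X] = (1.42)³·(0.0162)² / (2.57e-4) = 2.92
Q = 2.92 < K = 6.63, so the forward reaction proceeds.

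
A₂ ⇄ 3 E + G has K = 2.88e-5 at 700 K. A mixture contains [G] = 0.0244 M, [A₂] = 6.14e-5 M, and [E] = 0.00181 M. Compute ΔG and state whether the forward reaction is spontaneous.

Q = [E]³·[G] / [A₂] = (0.00181)³·(0.0244) / (6.14e-5) = 2.36e-6
ΔG = RT ln(Q/K) = (8.314 J mol⁻¹ K⁻¹)(700 K) × ln(2.36e-6/2.88e-5)
   = (5.820 kJ/mol)(-2.502) = -14.6 kJ/mol
ΔG < 0, so the forward reaction is spontaneous (proceeds forward).

ΔG = -14.6 kJ/mol; the forward reaction is spontaneous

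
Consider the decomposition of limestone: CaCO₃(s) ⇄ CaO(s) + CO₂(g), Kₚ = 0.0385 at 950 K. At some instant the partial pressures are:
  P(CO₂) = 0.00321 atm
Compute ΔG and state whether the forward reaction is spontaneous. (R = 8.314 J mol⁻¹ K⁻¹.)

(CaCO₃, CaO are pure solids — omitted from Qₚ.)
Qₚ = P(CO₂) = 0.00321
ΔG = RT ln(Qₚ/Kₚ) = (8.314 J mol⁻¹ K⁻¹)(950 K) × ln(0.00321/0.0385)
   = (7.898 kJ/mol)(-2.484) = -19.6 kJ/mol
ΔG < 0, so the forward reaction is spontaneous (proceeds forward).

ΔG = -19.6 kJ/mol; the forward reaction is spontaneous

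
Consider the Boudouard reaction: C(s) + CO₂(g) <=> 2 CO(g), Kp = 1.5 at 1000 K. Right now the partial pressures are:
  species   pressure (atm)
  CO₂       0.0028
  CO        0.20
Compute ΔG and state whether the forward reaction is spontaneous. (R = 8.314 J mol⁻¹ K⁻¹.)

(C is a pure solid — omitted from Qp.)
Qp = P(CO)² / P(CO₂) = (0.20)² / (0.0028) = 14.3
ΔG = RT ln(Qp/Kp) = (8.314 J mol⁻¹ K⁻¹)(1000 K) × ln(14.3/1.5)
   = (8.314 kJ/mol)(2.255) = 18.7 kJ/mol
ΔG > 0, so the forward reaction is non-spontaneous (proceeds in reverse).

ΔG = 18.7 kJ/mol; the forward reaction is non-spontaneous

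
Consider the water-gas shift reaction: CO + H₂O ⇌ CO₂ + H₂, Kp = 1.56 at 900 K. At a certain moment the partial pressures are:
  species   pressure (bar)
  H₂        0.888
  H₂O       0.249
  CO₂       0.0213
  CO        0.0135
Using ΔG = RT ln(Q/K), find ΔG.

ΔG = 9.60 kJ/mol

Qp = P(CO₂)·P(H₂) / (P(CO)·P(H₂O)) = (0.0213)·(0.888) / ((0.0135)·(0.249)) = 5.63
ΔG = RT ln(Qp/Kp) = (8.314 J mol⁻¹ K⁻¹)(900 K) × ln(5.63/1.56)
   = (7.483 kJ/mol)(1.283) = 9.60 kJ/mol
ΔG > 0, so the forward reaction is non-spontaneous (proceeds in reverse).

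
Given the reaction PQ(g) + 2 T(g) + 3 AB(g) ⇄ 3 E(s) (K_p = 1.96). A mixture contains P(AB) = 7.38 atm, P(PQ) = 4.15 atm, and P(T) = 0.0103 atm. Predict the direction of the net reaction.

(E is a pure solid — omitted from Q_p.)
Q_p = 1 / (P(PQ)·P(T)²·P(AB)³) = 1 / ((4.15)·(0.0103)²·(7.38)³) = 5.65
Q_p = 5.65 > K_p = 1.96, so the reverse reaction proceeds.

reverse (toward reactants)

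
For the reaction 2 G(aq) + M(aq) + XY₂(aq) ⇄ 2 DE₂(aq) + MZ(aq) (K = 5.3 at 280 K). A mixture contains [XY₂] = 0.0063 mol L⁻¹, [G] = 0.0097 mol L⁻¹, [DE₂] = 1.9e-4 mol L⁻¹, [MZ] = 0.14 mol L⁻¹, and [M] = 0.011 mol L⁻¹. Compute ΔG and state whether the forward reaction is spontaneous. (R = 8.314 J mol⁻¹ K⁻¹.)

ΔG = -4.48 kJ/mol; the forward reaction is spontaneous

Q = [DE₂]²·[MZ] / ([G]²·[M]·[XY₂]) = (1.9e-4)²·(0.14) / ((0.0097)²·(0.011)·(0.0063)) = 0.775
ΔG = RT ln(Q/K) = (8.314 J mol⁻¹ K⁻¹)(280 K) × ln(0.775/5.3)
   = (2.328 kJ/mol)(-1.923) = -4.48 kJ/mol
ΔG < 0, so the forward reaction is spontaneous (proceeds forward).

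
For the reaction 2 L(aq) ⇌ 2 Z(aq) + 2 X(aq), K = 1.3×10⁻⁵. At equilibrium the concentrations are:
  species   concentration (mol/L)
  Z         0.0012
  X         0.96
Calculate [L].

[L] = 0.32 mol/L

At equilibrium, K = [Z]²·[X]² / [L]² = 1.3×10⁻⁵.
(0.0012)²·(0.96)² / ([L])² = 1.3×10⁻⁵
[L]² = 0.102 ⇒ [L] = 0.32 mol/L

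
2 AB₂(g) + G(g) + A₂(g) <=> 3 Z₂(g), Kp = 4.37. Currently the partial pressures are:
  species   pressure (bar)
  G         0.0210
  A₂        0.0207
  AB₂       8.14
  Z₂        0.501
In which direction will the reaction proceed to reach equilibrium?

Qp = P(Z₂)³ / (P(AB₂)²·P(G)·P(A₂)) = (0.501)³ / ((8.14)²·(0.0210)·(0.0207)) = 4.37
Qp = 4.37 = Kp, so the system is already at equilibrium.

no net change (already at equilibrium)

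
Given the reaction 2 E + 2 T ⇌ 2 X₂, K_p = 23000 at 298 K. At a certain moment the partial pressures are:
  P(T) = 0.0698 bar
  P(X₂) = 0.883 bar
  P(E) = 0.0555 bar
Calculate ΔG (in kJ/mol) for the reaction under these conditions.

Q_p = P(X₂)² / (P(E)²·P(T)²) = (0.883)² / ((0.0555)²·(0.0698)²) = 52000
ΔG = RT ln(Q_p/K_p) = (8.314 J mol⁻¹ K⁻¹)(298 K) × ln(52000/23000)
   = (2.478 kJ/mol)(0.8157) = 2.02 kJ/mol
ΔG > 0, so the forward reaction is non-spontaneous (proceeds in reverse).

ΔG = 2.02 kJ/mol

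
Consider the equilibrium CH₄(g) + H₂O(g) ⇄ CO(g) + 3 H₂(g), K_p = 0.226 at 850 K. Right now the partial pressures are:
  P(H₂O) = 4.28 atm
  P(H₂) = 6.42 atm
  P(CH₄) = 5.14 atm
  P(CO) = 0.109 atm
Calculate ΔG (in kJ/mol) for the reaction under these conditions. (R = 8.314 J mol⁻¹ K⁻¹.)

Q_p = P(CO)·P(H₂)³ / (P(CH₄)·P(H₂O)) = (0.109)·(6.42)³ / ((5.14)·(4.28)) = 1.31
ΔG = RT ln(Q_p/K_p) = (8.314 J mol⁻¹ K⁻¹)(850 K) × ln(1.31/0.226)
   = (7.067 kJ/mol)(1.757) = 12.4 kJ/mol
ΔG > 0, so the forward reaction is non-spontaneous (proceeds in reverse).

ΔG = 12.4 kJ/mol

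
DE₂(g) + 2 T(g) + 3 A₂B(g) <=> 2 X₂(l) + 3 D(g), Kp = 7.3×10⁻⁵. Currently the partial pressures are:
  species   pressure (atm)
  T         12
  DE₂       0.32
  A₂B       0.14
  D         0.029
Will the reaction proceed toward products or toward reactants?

in the reverse direction

(X₂ is a pure liquid — omitted from Qp.)
Qp = P(D)³ / (P(DE₂)·P(T)²·P(A₂B)³) = (0.029)³ / ((0.32)·(12)²·(0.14)³) = 1.9×10⁻⁴
Qp = 1.9×10⁻⁴ > Kp = 7.3×10⁻⁵, so the reverse reaction proceeds.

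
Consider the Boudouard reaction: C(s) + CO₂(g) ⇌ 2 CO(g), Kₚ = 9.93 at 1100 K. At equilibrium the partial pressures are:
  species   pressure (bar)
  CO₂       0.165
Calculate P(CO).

(C is a pure solid — omitted from Kₚ.)
At equilibrium, Kₚ = P(CO)² / P(CO₂) = 9.93.
(P(CO))² / (0.165) = 9.93
P(CO)² = 1.64 ⇒ P(CO) = 1.28 bar

P(CO) = 1.28 bar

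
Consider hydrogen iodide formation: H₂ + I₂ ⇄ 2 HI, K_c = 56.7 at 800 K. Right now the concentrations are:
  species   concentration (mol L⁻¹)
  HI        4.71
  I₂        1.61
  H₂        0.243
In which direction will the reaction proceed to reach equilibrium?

Q_c = [HI]² / ([H₂]·[I₂]) = (4.71)² / ((0.243)·(1.61)) = 56.7
Q_c = 56.7 = K_c, so the system is already at equilibrium.

neither direction; the system is at equilibrium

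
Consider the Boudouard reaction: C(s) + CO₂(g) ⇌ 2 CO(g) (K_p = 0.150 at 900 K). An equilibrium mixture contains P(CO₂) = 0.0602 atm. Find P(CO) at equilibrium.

(C is a pure solid — omitted from K_p.)
At equilibrium, K_p = P(CO)² / P(CO₂) = 0.150.
(P(CO))² / (0.0602) = 0.150
P(CO)² = 0.00903 ⇒ P(CO) = 0.0950 atm

P(CO) = 0.0950 atm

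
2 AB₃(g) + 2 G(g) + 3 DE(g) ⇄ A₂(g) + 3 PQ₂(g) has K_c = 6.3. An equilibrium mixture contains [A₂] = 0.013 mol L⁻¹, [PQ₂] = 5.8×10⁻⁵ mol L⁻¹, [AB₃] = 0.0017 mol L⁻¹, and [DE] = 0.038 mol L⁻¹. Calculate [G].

At equilibrium, K_c = [A₂]·[PQ₂]³ / ([AB₃]²·[G]²·[DE]³) = 6.3.
(0.013)·(5.8×10⁻⁵)³ / ((0.0017)²·([G])²·(0.038)³) = 6.3
[G]² = 2.54×10⁻⁶ ⇒ [G] = 0.0016 mol L⁻¹

[G] = 0.0016 mol L⁻¹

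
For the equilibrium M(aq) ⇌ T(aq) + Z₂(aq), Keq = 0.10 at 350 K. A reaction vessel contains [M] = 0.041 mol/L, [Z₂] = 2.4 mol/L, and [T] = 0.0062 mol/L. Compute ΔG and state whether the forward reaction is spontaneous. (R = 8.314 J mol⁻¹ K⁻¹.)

ΔG = 3.75 kJ/mol; the forward reaction is non-spontaneous

Q = [T]·[Z₂] / [M] = (0.0062)·(2.4) / (0.041) = 0.363
ΔG = RT ln(Q/Keq) = (8.314 J mol⁻¹ K⁻¹)(350 K) × ln(0.363/0.10)
   = (2.910 kJ/mol)(1.289) = 3.75 kJ/mol
ΔG > 0, so the forward reaction is non-spontaneous (proceeds in reverse).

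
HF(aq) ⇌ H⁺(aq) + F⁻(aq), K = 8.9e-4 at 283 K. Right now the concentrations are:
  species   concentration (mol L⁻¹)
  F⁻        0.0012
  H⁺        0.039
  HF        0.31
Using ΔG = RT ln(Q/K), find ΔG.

ΔG = -4.17 kJ/mol

Q = [H⁺]·[F⁻] / [HF] = (0.039)·(0.0012) / (0.31) = 1.51e-4
ΔG = RT ln(Q/K) = (8.314 J mol⁻¹ K⁻¹)(283 K) × ln(1.51e-4/8.9e-4)
   = (2.353 kJ/mol)(-1.774) = -4.17 kJ/mol
ΔG < 0, so the forward reaction is spontaneous (proceeds forward).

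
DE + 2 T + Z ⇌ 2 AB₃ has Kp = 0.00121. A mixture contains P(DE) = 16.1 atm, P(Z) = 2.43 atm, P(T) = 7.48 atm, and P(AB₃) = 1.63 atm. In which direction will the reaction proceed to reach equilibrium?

no net change (already at equilibrium)

Qp = P(AB₃)² / (P(DE)·P(T)²·P(Z)) = (1.63)² / ((16.1)·(7.48)²·(2.43)) = 0.00121
Qp = 0.00121 = Kp, so the system is already at equilibrium.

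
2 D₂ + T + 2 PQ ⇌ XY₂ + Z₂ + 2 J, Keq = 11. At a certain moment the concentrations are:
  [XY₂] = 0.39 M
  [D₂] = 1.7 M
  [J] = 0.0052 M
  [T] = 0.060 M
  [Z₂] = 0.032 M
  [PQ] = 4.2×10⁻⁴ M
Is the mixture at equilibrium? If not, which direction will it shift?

Q = [XY₂]·[Z₂]·[J]² / ([D₂]²·[T]·[PQ]²) = (0.39)·(0.032)·(0.0052)² / ((1.7)²·(0.060)·(4.2×10⁻⁴)²) = 11
Q = 11 = Keq; the system is at equilibrium.

yes, at equilibrium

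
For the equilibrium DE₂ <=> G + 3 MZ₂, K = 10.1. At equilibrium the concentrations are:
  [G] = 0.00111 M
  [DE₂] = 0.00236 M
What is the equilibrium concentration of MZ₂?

At equilibrium, K = [G]·[MZ₂]³ / [DE₂] = 10.1.
(0.00111)·([MZ₂])³ / (0.00236) = 10.1
[MZ₂]³ = 21.5 ⇒ [MZ₂] = 2.78 M

[MZ₂] = 2.78 M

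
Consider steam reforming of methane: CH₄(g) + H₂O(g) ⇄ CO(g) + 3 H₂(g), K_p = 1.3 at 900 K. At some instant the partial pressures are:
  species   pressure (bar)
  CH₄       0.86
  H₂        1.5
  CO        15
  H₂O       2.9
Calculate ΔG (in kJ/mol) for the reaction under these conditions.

ΔG = 20.6 kJ/mol

Q_p = P(CO)·P(H₂)³ / (P(CH₄)·P(H₂O)) = (15)·(1.5)³ / ((0.86)·(2.9)) = 20.3
ΔG = RT ln(Q_p/K_p) = (8.314 J mol⁻¹ K⁻¹)(900 K) × ln(20.3/1.3)
   = (7.483 kJ/mol)(2.748) = 20.6 kJ/mol
ΔG > 0, so the forward reaction is non-spontaneous (proceeds in reverse).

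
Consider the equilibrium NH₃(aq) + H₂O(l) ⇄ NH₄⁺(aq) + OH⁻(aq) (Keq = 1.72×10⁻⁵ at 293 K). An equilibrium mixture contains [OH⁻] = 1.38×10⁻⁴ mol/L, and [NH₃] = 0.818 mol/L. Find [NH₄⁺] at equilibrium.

(H₂O is a pure liquid — omitted from Keq.)
At equilibrium, Keq = [NH₄⁺]·[OH⁻] / [NH₃] = 1.72×10⁻⁵.
([NH₄⁺])·(1.38×10⁻⁴) / (0.818) = 1.72×10⁻⁵
[NH₄⁺] = 0.102 mol/L

[NH₄⁺] = 0.102 mol/L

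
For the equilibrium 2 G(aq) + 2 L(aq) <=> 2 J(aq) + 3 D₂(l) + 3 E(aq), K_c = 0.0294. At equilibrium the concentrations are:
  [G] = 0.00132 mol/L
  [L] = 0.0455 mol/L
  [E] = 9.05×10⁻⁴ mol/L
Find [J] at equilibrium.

[J] = 0.378 mol/L

(D₂ is a pure liquid — omitted from K_c.)
At equilibrium, K_c = [J]²·[E]³ / ([G]²·[L]²) = 0.0294.
([J])²·(9.05×10⁻⁴)³ / ((0.00132)²·(0.0455)²) = 0.0294
[J]² = 0.143 ⇒ [J] = 0.378 mol/L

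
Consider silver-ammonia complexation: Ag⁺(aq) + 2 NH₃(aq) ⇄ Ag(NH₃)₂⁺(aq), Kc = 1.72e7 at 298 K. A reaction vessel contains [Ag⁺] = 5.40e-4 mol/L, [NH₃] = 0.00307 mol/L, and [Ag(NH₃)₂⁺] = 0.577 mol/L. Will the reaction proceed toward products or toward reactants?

to the left

Qc = [Ag(NH₃)₂⁺] / ([Ag⁺]·[NH₃]²) = (0.577) / ((5.40e-4)·(0.00307)²) = 1.13e8
Qc = 1.13e8 > Kc = 1.72e7, so the reverse reaction proceeds.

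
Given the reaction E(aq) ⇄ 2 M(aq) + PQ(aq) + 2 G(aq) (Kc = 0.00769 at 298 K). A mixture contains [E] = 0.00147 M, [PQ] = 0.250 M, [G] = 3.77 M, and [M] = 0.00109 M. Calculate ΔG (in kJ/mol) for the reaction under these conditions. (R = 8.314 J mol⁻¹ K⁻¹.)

Qc = [M]²·[PQ]·[G]² / [E] = (0.00109)²·(0.250)·(3.77)² / (0.00147) = 0.00287
ΔG = RT ln(Qc/Kc) = (8.314 J mol⁻¹ K⁻¹)(298 K) × ln(0.00287/0.00769)
   = (2.478 kJ/mol)(-0.9856) = -2.44 kJ/mol
ΔG < 0, so the forward reaction is spontaneous (proceeds forward).

ΔG = -2.44 kJ/mol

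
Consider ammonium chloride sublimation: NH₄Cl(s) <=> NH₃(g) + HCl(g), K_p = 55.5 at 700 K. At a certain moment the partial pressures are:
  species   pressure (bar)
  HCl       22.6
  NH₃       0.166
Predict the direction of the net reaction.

to the right

(NH₄Cl is a pure solid — omitted from Q_p.)
Q_p = P(NH₃)·P(HCl) = (0.166)·(22.6) = 3.75
Q_p = 3.75 < K_p = 55.5, so the forward reaction proceeds.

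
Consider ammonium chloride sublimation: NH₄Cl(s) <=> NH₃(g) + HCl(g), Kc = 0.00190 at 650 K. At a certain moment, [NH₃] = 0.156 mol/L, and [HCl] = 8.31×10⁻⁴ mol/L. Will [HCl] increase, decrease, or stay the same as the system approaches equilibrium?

(NH₄Cl is a pure solid — omitted from Qc.)
Qc = [NH₃]·[HCl] = (0.156)·(8.31×10⁻⁴) = 1.30×10⁻⁴
Qc = 1.30×10⁻⁴ < Kc = 0.00190: net forward reaction.
HCl is a product, so it increases.

increase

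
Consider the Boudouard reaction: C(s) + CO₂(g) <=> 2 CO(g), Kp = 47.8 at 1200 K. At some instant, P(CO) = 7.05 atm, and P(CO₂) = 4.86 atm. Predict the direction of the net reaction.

in the forward direction

(C is a pure solid — omitted from Qp.)
Qp = P(CO)² / P(CO₂) = (7.05)² / (4.86) = 10.2
Qp = 10.2 < Kp = 47.8, so the forward reaction proceeds.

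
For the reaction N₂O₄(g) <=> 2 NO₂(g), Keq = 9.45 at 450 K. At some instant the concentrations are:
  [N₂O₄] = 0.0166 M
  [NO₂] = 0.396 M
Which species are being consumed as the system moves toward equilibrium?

none (at equilibrium)

Q = [NO₂]² / [N₂O₄] = (0.396)² / (0.0166) = 9.45
Q = 9.45 = Keq; the system is at equilibrium.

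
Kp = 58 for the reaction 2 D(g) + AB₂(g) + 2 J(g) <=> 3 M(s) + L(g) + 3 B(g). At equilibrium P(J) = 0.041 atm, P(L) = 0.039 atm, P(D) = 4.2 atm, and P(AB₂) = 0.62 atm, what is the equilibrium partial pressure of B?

(M is a pure solid — omitted from Kp.)
At equilibrium, Kp = P(L)·P(B)³ / (P(D)²·P(AB₂)·P(J)²) = 58.
(0.039)·(P(B))³ / ((4.2)²·(0.62)·(0.041)²) = 58
P(B)³ = 27.3 ⇒ P(B) = 3.0 atm

P(B) = 3.0 atm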